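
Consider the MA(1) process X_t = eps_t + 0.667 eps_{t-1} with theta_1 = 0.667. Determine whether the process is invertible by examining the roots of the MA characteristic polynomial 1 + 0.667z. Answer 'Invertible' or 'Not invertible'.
\text{Invertible}

The MA(q) characteristic polynomial is P(z) = 1 + 0.667z.
Invertibility requires all roots to lie outside the unit circle, i.e. |z| > 1 for every root.
This is linear in z: 1 + (0.667) z = 0  =>  z = -1/(0.667) = -1.49925,  |z| = 1.49925.
Moduli of all roots: 1.4993.
All moduli strictly greater than 1? Yes.
Verdict: Invertible.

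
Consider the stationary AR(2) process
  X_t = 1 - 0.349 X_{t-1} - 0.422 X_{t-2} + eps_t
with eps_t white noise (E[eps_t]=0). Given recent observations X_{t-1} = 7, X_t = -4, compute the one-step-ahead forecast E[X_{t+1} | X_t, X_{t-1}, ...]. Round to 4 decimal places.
E[X_{t+1} \mid \mathcal F_t] = -0.5580

For an AR(p) model X_t = c + sum_i phi_i X_{t-i} + eps_t, the
one-step-ahead conditional mean is
  E[X_{t+1} | X_t, ...] = c + sum_i phi_i X_{t+1-i}.
Substitute known values:
  E[X_{t+1} | ...] = 1 + (-0.349) * (-4) + (-0.422) * (7)
                   = -0.5580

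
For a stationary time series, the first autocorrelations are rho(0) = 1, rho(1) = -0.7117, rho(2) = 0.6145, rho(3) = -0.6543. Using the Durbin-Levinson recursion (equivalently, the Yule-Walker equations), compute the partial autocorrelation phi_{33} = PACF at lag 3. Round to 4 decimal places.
\phi_{33} = -0.3340

The PACF at lag k is phi_{kk}, the last component of the solution
to the Yule-Walker system G_k phi = r_k where
  (G_k)_{ij} = rho(|i - j|), (r_k)_i = rho(i), i,j = 1..k.
Equivalently, Durbin-Levinson gives phi_{kk} iteratively:
  phi_{11} = rho(1)
  phi_{kk} = [rho(k) - sum_{j=1..k-1} phi_{k-1,j} rho(k-j)]
            / [1 - sum_{j=1..k-1} phi_{k-1,j} rho(j)],
  phi_{k,j} = phi_{k-1,j} - phi_{kk} phi_{k-1,k-j},  j = 1..k-1.
Step k = 1:
  phi_11 = rho(1) = -0.7117.
Step k = 2:
  phi_22 = [rho(2) - phi_11 rho(1)] / [1 - phi_11 rho(1)] = [0.6145 - (-0.7117)(-0.7117)] / [1 - (-0.7117)(-0.7117)]
         = 0.10798311 / 0.49348311 = 0.218818.
  Update: phi_21 = phi_11 - phi_22 phi_11 = -0.7117 - (0.218818)(-0.7117) = -0.555967.
Step k = 3:
  phi_33 = [rho(3) - phi_21 rho(2) - phi_22 rho(1)] / [1 - phi_21 rho(1) - phi_22 rho(2)]
    numerator   = -0.6543 - (-0.555967)(0.6145) - (0.218818)(-0.7117) = -0.1569253
    denominator = 1 - (-0.555967)(-0.7117) - (0.218818)(0.6145) = 0.46985443
  phi_33 = -0.1569253 / 0.46985443 = -0.334.
Therefore phi_{33} = -0.3340.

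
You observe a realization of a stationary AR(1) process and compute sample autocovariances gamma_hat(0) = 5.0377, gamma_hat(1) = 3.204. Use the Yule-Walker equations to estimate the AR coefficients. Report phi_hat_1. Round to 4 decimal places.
\hat\phi_{1} = 0.6360

The Yule-Walker equations for an AR(p) process read, in matrix form,
  Gamma_p phi = r_p,   with   (Gamma_p)_{ij} = gamma(|i - j|),
                       (r_p)_i = gamma(i),   i,j = 1..p.
Substitute the sample gammas (Toeplitz matrix and right-hand side of size 1):
  Gamma_p = [[5.0377]]
  r_p     = [3.204]
With p = 1 this is the single equation gamma(0) phi_1 = gamma(1):
  phi_hat_1 = gamma(1) / gamma(0) = 3.204 / 5.0377 = 0.6360.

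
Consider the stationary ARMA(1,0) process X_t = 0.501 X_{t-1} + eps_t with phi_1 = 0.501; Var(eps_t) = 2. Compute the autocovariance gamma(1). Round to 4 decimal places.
\gamma(1) = 1.3378

Multiply the model equation by X_{t-k} and take expectations. With theta_0 = psi_0 = 1 and psi_j the MA(infinity) weights, this gives
  gamma(k) - sum_i phi_i gamma(k-i) = c_k,
  c_k = sigma^2 * sum_{j=k..q} theta_j psi_{j-k}   (c_k = 0 for k > q),
using gamma(-m) = gamma(m).
Pure AR (q = 0): c_0 = sigma^2 = 2, c_k = 0 for k >= 1.
Equations for k = 0 and k = 1 (AR order 1):
  gamma(0) = phi_1 gamma(1) + c_0
  gamma(1) = phi_1 gamma(0) + c_1
Substituting the second into the first: gamma(0) (1 - phi_1^2) = c_0 + phi_1 c_1, so
  gamma(0) = c_0 / (1 - phi_1^2) = 2 / (1 - (0.501)^2) = 2 / 0.748999 = 2.670231.
  gamma(1) = phi_1 gamma(0) = (0.501)(2.670231) = 1.337785.
Therefore gamma(1) = 1.3378 (to 4 decimal places).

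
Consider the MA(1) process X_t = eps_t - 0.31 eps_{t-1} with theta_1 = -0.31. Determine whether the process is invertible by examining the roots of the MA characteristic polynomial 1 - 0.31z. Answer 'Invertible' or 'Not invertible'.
\text{Invertible}

The MA(q) characteristic polynomial is P(z) = 1 - 0.31z.
Invertibility requires all roots to lie outside the unit circle, i.e. |z| > 1 for every root.
This is linear in z: 1 + (-0.31) z = 0  =>  z = -1/(-0.31) = 3.225806,  |z| = 3.225806.
Moduli of all roots: 3.2258.
All moduli strictly greater than 1? Yes.
Verdict: Invertible.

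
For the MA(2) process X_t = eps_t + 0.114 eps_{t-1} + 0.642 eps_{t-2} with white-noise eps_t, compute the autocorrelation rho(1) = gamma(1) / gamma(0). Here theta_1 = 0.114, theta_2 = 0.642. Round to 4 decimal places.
\rho(1) = 0.1313

For an MA(q) process with theta_0 = 1, the autocovariance is
  gamma(k) = sigma^2 * sum_{i=0..q-k} theta_i * theta_{i+k},
and rho(k) = gamma(k) / gamma(0). Sigma^2 cancels.
  numerator   = (1)*(0.114) + (0.114)*(0.642) = 0.187188.
  denominator = (1)^2 + (0.114)^2 + (0.642)^2 = 1.42516.
  rho(1) = 0.187188 / 1.42516 = 0.1313.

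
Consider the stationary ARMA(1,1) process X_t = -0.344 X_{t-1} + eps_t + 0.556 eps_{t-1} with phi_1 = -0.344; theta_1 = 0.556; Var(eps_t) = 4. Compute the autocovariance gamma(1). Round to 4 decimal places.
\gamma(1) = 0.7779

Multiply the model equation by X_{t-k} and take expectations. With theta_0 = psi_0 = 1 and psi_j the MA(infinity) weights, this gives
  gamma(k) - sum_i phi_i gamma(k-i) = c_k,
  c_k = sigma^2 * sum_{j=k..q} theta_j psi_{j-k}   (c_k = 0 for k > q),
using gamma(-m) = gamma(m).
psi-weights needed (psi_j = theta_j + sum_i phi_i psi_{j-i}):
  psi_1 = theta_1 + phi_1 = 0.556 + (-0.344) = 0.212
Right-hand sides:
  c_0 = sigma^2 (1 + theta_1 psi_1) = 4 * (1 + (0.556)(0.212)) = 4 * 1.117872 = 4.471488
  c_1 = sigma^2 theta_1 = 4 * (0.556) = 2.224
  c_2 = 0
Equations for k = 0 and k = 1 (AR order 1):
  gamma(0) = phi_1 gamma(1) + c_0
  gamma(1) = phi_1 gamma(0) + c_1
Substituting the second into the first: gamma(0) (1 - phi_1^2) = c_0 + phi_1 c_1, so
  gamma(0) = (c_0 + phi_1 c_1) / (1 - phi_1^2) = (4.471488 + (-0.344)(2.224)) / (1 - (-0.344)^2) = 3.706432 / 0.881664 = 4.203905.
  gamma(1) = phi_1 gamma(0) + c_1 = (-0.344)(4.203905) + (2.224) = 0.777857.
Therefore gamma(1) = 0.7779 (to 4 decimal places).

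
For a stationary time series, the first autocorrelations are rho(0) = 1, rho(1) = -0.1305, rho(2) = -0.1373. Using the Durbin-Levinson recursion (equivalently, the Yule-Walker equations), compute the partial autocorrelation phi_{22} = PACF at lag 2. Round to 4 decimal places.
\phi_{22} = -0.1570

The PACF at lag k is phi_{kk}, the last component of the solution
to the Yule-Walker system G_k phi = r_k where
  (G_k)_{ij} = rho(|i - j|), (r_k)_i = rho(i), i,j = 1..k.
Equivalently, Durbin-Levinson gives phi_{kk} iteratively:
  phi_{11} = rho(1)
  phi_{kk} = [rho(k) - sum_{j=1..k-1} phi_{k-1,j} rho(k-j)]
            / [1 - sum_{j=1..k-1} phi_{k-1,j} rho(j)],
  phi_{k,j} = phi_{k-1,j} - phi_{kk} phi_{k-1,k-j},  j = 1..k-1.
Step k = 1:
  phi_11 = rho(1) = -0.1305.
Step k = 2:
  phi_22 = [rho(2) - phi_11 rho(1)] / [1 - phi_11 rho(1)] = [-0.1373 - (-0.1305)(-0.1305)] / [1 - (-0.1305)(-0.1305)]
         = -0.15433025 / 0.98296975 = -0.157.
Therefore phi_{22} = -0.1570.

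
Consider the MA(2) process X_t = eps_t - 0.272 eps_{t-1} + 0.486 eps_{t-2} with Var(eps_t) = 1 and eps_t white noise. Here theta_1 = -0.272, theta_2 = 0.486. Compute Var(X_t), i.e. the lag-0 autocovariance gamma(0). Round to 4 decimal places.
\gamma(0) = 1.3102

For an MA(q) process X_t = eps_t + sum_i theta_i eps_{t-i} with
Var(eps_t) = sigma^2, the variance is
  gamma(0) = sigma^2 * (1 + sum_i theta_i^2).
  sum_i theta_i^2 = (-0.272)^2 + (0.486)^2 = 0.073984 + 0.236196 = 0.31018.
  gamma(0) = 1 * (1 + 0.31018) = 1 * 1.31018 = 1.31018, which rounds to 1.3102.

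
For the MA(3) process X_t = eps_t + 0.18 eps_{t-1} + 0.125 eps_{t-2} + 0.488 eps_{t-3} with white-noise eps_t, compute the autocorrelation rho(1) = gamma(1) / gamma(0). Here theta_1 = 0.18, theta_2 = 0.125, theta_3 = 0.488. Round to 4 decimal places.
\rho(1) = 0.2049

For an MA(q) process with theta_0 = 1, the autocovariance is
  gamma(k) = sigma^2 * sum_{i=0..q-k} theta_i * theta_{i+k},
and rho(k) = gamma(k) / gamma(0). Sigma^2 cancels.
  numerator   = (1)*(0.18) + (0.18)*(0.125) + (0.125)*(0.488) = 0.2635.
  denominator = (1)^2 + (0.18)^2 + (0.125)^2 + (0.488)^2 = 1.286169.
  rho(1) = 0.2635 / 1.286169 = 0.2049.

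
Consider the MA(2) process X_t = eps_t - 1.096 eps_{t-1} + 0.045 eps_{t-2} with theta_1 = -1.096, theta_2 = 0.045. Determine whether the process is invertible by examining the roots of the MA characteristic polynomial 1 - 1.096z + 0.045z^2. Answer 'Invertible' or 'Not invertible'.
\text{Not invertible}

The MA(q) characteristic polynomial is P(z) = 1 - 1.096z + 0.045z^2.
Invertibility requires all roots to lie outside the unit circle, i.e. |z| > 1 for every root.
Set 1 + (-1.096) z + (0.045) z^2 = 0, i.e. a z^2 + b z + c = 0 with a = 0.045, b = -1.096, c = 1.
Discriminant D = b^2 - 4ac = (-1.096)^2 - 4*(0.045)*1 = 1.201216 - (0.18) = 1.021216.
D >= 0, so the roots are real: z = (-b +/- sqrt(D)) / (2a) = (1.096 +/- 1.010552) / (0.09).
  z_1 = (1.096 + 1.010552) / (0.09) = 23.4061,   |z_1| = 23.4061.
  z_2 = (1.096 - 1.010552) / (0.09) = 0.9494,   |z_2| = 0.9494.
Moduli of all roots: 23.4061, 0.9494.
All moduli strictly greater than 1? No.
Verdict: Not invertible.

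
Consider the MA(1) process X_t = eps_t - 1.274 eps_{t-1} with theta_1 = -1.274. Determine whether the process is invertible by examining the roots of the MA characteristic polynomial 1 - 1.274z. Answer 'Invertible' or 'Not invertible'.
\text{Not invertible}

The MA(q) characteristic polynomial is P(z) = 1 - 1.274z.
Invertibility requires all roots to lie outside the unit circle, i.e. |z| > 1 for every root.
This is linear in z: 1 + (-1.274) z = 0  =>  z = -1/(-1.274) = 0.784929,  |z| = 0.784929.
Moduli of all roots: 0.7849.
All moduli strictly greater than 1? No.
Verdict: Not invertible.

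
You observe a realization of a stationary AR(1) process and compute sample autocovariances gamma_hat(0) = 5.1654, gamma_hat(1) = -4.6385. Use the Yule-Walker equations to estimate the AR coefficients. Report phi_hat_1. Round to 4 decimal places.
\hat\phi_{1} = -0.8980

The Yule-Walker equations for an AR(p) process read, in matrix form,
  Gamma_p phi = r_p,   with   (Gamma_p)_{ij} = gamma(|i - j|),
                       (r_p)_i = gamma(i),   i,j = 1..p.
Substitute the sample gammas (Toeplitz matrix and right-hand side of size 1):
  Gamma_p = [[5.1654]]
  r_p     = [-4.6385]
With p = 1 this is the single equation gamma(0) phi_1 = gamma(1):
  phi_hat_1 = gamma(1) / gamma(0) = -4.6385 / 5.1654 = -0.8980.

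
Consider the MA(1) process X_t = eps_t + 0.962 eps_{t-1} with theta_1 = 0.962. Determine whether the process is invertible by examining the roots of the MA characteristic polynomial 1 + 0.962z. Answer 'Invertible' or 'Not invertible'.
\text{Invertible}

The MA(q) characteristic polynomial is P(z) = 1 + 0.962z.
Invertibility requires all roots to lie outside the unit circle, i.e. |z| > 1 for every root.
This is linear in z: 1 + (0.962) z = 0  =>  z = -1/(0.962) = -1.039501,  |z| = 1.039501.
Moduli of all roots: 1.0395.
All moduli strictly greater than 1? Yes.
Verdict: Invertible.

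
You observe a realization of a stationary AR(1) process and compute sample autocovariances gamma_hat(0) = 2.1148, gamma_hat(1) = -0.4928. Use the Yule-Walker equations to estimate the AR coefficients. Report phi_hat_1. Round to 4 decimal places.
\hat\phi_{1} = -0.2330

The Yule-Walker equations for an AR(p) process read, in matrix form,
  Gamma_p phi = r_p,   with   (Gamma_p)_{ij} = gamma(|i - j|),
                       (r_p)_i = gamma(i),   i,j = 1..p.
Substitute the sample gammas (Toeplitz matrix and right-hand side of size 1):
  Gamma_p = [[2.1148]]
  r_p     = [-0.4928]
With p = 1 this is the single equation gamma(0) phi_1 = gamma(1):
  phi_hat_1 = gamma(1) / gamma(0) = -0.4928 / 2.1148 = -0.2330.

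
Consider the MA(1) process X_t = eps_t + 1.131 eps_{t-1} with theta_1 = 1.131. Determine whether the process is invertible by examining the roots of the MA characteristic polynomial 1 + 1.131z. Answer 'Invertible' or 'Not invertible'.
\text{Not invertible}

The MA(q) characteristic polynomial is P(z) = 1 + 1.131z.
Invertibility requires all roots to lie outside the unit circle, i.e. |z| > 1 for every root.
This is linear in z: 1 + (1.131) z = 0  =>  z = -1/(1.131) = -0.884173,  |z| = 0.884173.
Moduli of all roots: 0.8842.
All moduli strictly greater than 1? No.
Verdict: Not invertible.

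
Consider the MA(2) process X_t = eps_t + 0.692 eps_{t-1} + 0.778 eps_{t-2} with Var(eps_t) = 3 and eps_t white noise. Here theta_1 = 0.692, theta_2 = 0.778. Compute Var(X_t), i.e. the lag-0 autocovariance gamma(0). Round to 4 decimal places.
\gamma(0) = 6.2524

For an MA(q) process X_t = eps_t + sum_i theta_i eps_{t-i} with
Var(eps_t) = sigma^2, the variance is
  gamma(0) = sigma^2 * (1 + sum_i theta_i^2).
  sum_i theta_i^2 = (0.692)^2 + (0.778)^2 = 0.478864 + 0.605284 = 1.084148.
  gamma(0) = 3 * (1 + 1.084148) = 3 * 2.084148 = 6.252444, which rounds to 6.2524.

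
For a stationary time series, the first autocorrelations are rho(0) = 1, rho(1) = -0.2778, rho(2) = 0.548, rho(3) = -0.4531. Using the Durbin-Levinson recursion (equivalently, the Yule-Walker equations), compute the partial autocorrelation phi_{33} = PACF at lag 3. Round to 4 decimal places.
\phi_{33} = -0.3469

The PACF at lag k is phi_{kk}, the last component of the solution
to the Yule-Walker system G_k phi = r_k where
  (G_k)_{ij} = rho(|i - j|), (r_k)_i = rho(i), i,j = 1..k.
Equivalently, Durbin-Levinson gives phi_{kk} iteratively:
  phi_{11} = rho(1)
  phi_{kk} = [rho(k) - sum_{j=1..k-1} phi_{k-1,j} rho(k-j)]
            / [1 - sum_{j=1..k-1} phi_{k-1,j} rho(j)],
  phi_{k,j} = phi_{k-1,j} - phi_{kk} phi_{k-1,k-j},  j = 1..k-1.
Step k = 1:
  phi_11 = rho(1) = -0.2778.
Step k = 2:
  phi_22 = [rho(2) - phi_11 rho(1)] / [1 - phi_11 rho(1)] = [0.548 - (-0.2778)(-0.2778)] / [1 - (-0.2778)(-0.2778)]
         = 0.47082716 / 0.92282716 = 0.510201.
  Update: phi_21 = phi_11 - phi_22 phi_11 = -0.2778 - (0.510201)(-0.2778) = -0.136066.
Step k = 3:
  phi_33 = [rho(3) - phi_21 rho(2) - phi_22 rho(1)] / [1 - phi_21 rho(1) - phi_22 rho(2)]
    numerator   = -0.4531 - (-0.136066)(0.548) - (0.510201)(-0.2778) = -0.23680193
    denominator = 1 - (-0.136066)(-0.2778) - (0.510201)(0.548) = 0.68261076
  phi_33 = -0.23680193 / 0.68261076 = -0.3469.
Therefore phi_{33} = -0.3469.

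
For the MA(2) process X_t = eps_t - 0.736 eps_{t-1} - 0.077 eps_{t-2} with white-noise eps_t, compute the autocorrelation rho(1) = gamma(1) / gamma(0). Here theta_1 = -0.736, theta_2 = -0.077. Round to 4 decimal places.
\rho(1) = -0.4389

For an MA(q) process with theta_0 = 1, the autocovariance is
  gamma(k) = sigma^2 * sum_{i=0..q-k} theta_i * theta_{i+k},
and rho(k) = gamma(k) / gamma(0). Sigma^2 cancels.
  numerator   = (1)*(-0.736) + (-0.736)*(-0.077) = -0.679328.
  denominator = (1)^2 + (-0.736)^2 + (-0.077)^2 = 1.547625.
  rho(1) = -0.679328 / 1.547625 = -0.4389.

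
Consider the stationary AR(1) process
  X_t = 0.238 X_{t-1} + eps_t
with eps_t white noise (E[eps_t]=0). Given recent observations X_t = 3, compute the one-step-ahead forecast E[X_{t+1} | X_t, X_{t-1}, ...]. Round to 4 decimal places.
E[X_{t+1} \mid \mathcal F_t] = 0.7140

For an AR(p) model X_t = c + sum_i phi_i X_{t-i} + eps_t, the
one-step-ahead conditional mean is
  E[X_{t+1} | X_t, ...] = c + sum_i phi_i X_{t+1-i}.
Substitute known values:
  E[X_{t+1} | ...] = (0.238) * (3)
                   = 0.7140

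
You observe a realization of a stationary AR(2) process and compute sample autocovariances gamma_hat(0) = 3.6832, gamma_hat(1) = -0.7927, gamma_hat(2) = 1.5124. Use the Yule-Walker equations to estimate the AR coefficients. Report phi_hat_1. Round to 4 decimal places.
\hat\phi_{1} = -0.1330

The Yule-Walker equations for an AR(p) process read, in matrix form,
  Gamma_p phi = r_p,   with   (Gamma_p)_{ij} = gamma(|i - j|),
                       (r_p)_i = gamma(i),   i,j = 1..p.
Substitute the sample gammas (Toeplitz matrix and right-hand side of size 2):
  Gamma_p = [[3.6832, -0.7927], [-0.7927, 3.6832]]
  r_p     = [-0.7927, 1.5124]
Written out:
  3.6832 phi_1 - 0.7927 phi_2 = -0.7927
  -0.7927 phi_1 + 3.6832 phi_2 = 1.5124
Solve by Cramer's rule:
  det = gamma(0)^2 - gamma(1)^2 = (3.6832)^2 - (-0.7927)^2 = 13.56596224 - 0.62837329 = 12.93758895
  phi_hat_1 = [gamma(1) gamma(0) - gamma(1) gamma(2)] / det = [(-0.7927)(3.6832) - (-0.7927)(1.5124)] / 12.93758895 = -1.72079316 / 12.93758895 = -0.133
  phi_hat_2 = [gamma(0) gamma(2) - gamma(1)^2] / det = [(3.6832)(1.5124) - (-0.7927)^2] / 12.93758895 = 4.94209839 / 12.93758895 = 0.382
So phi_hat = [-0.1330, 0.3820].
Therefore phi_hat_1 = -0.1330.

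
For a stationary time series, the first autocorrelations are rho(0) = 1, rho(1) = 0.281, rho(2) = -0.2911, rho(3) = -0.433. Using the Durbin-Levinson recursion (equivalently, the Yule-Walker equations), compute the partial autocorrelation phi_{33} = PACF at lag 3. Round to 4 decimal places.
\phi_{33} = -0.2660

The PACF at lag k is phi_{kk}, the last component of the solution
to the Yule-Walker system G_k phi = r_k where
  (G_k)_{ij} = rho(|i - j|), (r_k)_i = rho(i), i,j = 1..k.
Equivalently, Durbin-Levinson gives phi_{kk} iteratively:
  phi_{11} = rho(1)
  phi_{kk} = [rho(k) - sum_{j=1..k-1} phi_{k-1,j} rho(k-j)]
            / [1 - sum_{j=1..k-1} phi_{k-1,j} rho(j)],
  phi_{k,j} = phi_{k-1,j} - phi_{kk} phi_{k-1,k-j},  j = 1..k-1.
Step k = 1:
  phi_11 = rho(1) = 0.281.
Step k = 2:
  phi_22 = [rho(2) - phi_11 rho(1)] / [1 - phi_11 rho(1)] = [-0.2911 - (0.281)(0.281)] / [1 - (0.281)(0.281)]
         = -0.370061 / 0.921039 = -0.401786.
  Update: phi_21 = phi_11 - phi_22 phi_11 = 0.281 - (-0.401786)(0.281) = 0.393902.
Step k = 3:
  phi_33 = [rho(3) - phi_21 rho(2) - phi_22 rho(1)] / [1 - phi_21 rho(1) - phi_22 rho(2)]
    numerator   = -0.433 - (0.393902)(-0.2911) - (-0.401786)(0.281) = -0.20543313
    denominator = 1 - (0.393902)(0.281) - (-0.401786)(-0.2911) = 0.7723535
  phi_33 = -0.20543313 / 0.7723535 = -0.266.
Therefore phi_{33} = -0.2660.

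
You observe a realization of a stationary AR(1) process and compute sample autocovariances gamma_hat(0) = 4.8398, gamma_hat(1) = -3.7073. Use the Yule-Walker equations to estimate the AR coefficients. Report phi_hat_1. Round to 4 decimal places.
\hat\phi_{1} = -0.7660

The Yule-Walker equations for an AR(p) process read, in matrix form,
  Gamma_p phi = r_p,   with   (Gamma_p)_{ij} = gamma(|i - j|),
                       (r_p)_i = gamma(i),   i,j = 1..p.
Substitute the sample gammas (Toeplitz matrix and right-hand side of size 1):
  Gamma_p = [[4.8398]]
  r_p     = [-3.7073]
With p = 1 this is the single equation gamma(0) phi_1 = gamma(1):
  phi_hat_1 = gamma(1) / gamma(0) = -3.7073 / 4.8398 = -0.7660.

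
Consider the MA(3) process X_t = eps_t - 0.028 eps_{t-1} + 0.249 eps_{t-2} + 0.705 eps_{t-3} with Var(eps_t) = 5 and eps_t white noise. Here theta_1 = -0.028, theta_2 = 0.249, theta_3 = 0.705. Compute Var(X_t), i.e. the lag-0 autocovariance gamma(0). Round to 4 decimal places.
\gamma(0) = 7.7991

For an MA(q) process X_t = eps_t + sum_i theta_i eps_{t-i} with
Var(eps_t) = sigma^2, the variance is
  gamma(0) = sigma^2 * (1 + sum_i theta_i^2).
  sum_i theta_i^2 = (-0.028)^2 + (0.249)^2 + (0.705)^2 = 0.000784 + 0.062001 + 0.497025 = 0.55981.
  gamma(0) = 5 * (1 + 0.55981) = 5 * 1.55981 = 7.79905, which rounds to 7.7991.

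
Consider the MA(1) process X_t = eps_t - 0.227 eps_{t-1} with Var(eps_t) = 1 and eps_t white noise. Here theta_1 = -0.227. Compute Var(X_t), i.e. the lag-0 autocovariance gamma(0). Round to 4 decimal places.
\gamma(0) = 1.0515

For an MA(q) process X_t = eps_t + sum_i theta_i eps_{t-i} with
Var(eps_t) = sigma^2, the variance is
  gamma(0) = sigma^2 * (1 + sum_i theta_i^2).
  sum_i theta_i^2 = (-0.227)^2 = 0.051529.
  gamma(0) = 1 * (1 + 0.051529) = 1 * 1.051529 = 1.051529, which rounds to 1.0515.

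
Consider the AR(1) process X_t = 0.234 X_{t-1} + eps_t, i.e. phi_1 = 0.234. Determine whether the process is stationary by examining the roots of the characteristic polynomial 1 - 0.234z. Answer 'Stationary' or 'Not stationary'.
\text{Stationary}

The AR(p) characteristic polynomial is P(z) = 1 - 0.234z.
Stationarity requires all roots to lie outside the unit circle, i.e. |z| > 1 for every root.
This is linear in z: 1 + (-0.234) z = 0  =>  z = -1/(-0.234) = 4.273504,  |z| = 4.273504.
Moduli of all roots: 4.2735.
All moduli strictly greater than 1? Yes.
Verdict: Stationary.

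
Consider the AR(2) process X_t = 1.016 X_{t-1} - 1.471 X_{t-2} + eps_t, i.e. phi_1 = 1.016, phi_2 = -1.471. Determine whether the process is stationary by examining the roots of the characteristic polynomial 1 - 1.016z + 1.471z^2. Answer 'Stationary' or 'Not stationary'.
\text{Not stationary}

The AR(p) characteristic polynomial is P(z) = 1 - 1.016z + 1.471z^2.
Stationarity requires all roots to lie outside the unit circle, i.e. |z| > 1 for every root.
Set 1 + (-1.016) z + (1.471) z^2 = 0, i.e. a z^2 + b z + c = 0 with a = 1.471, b = -1.016, c = 1.
Discriminant D = b^2 - 4ac = (-1.016)^2 - 4*(1.471)*1 = 1.032256 - (5.884) = -4.851744.
D < 0, so the roots are the complex-conjugate pair z = (-b +/- i sqrt(-D)) / (2a) = 0.3453 +/- 0.7487i.
For a conjugate pair |z|^2 = z * conj(z) = (product of roots) = c/a = 1/(1.471) = 0.67981, so |z| = sqrt(0.67981) = 0.8245 for both roots.
Moduli of all roots: 0.8245, 0.8245.
All moduli strictly greater than 1? No.
Verdict: Not stationary.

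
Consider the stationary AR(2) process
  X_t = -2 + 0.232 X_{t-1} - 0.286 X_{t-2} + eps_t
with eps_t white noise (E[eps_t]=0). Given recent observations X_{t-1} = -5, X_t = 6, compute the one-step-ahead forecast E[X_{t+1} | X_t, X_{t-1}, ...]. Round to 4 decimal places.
E[X_{t+1} \mid \mathcal F_t] = 0.8220

For an AR(p) model X_t = c + sum_i phi_i X_{t-i} + eps_t, the
one-step-ahead conditional mean is
  E[X_{t+1} | X_t, ...] = c + sum_i phi_i X_{t+1-i}.
Substitute known values:
  E[X_{t+1} | ...] = -2 + (0.232) * (6) + (-0.286) * (-5)
                   = 0.8220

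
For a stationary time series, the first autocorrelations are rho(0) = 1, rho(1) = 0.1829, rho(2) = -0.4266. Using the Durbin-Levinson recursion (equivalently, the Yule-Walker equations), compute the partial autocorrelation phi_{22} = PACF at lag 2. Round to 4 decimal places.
\phi_{22} = -0.4760

The PACF at lag k is phi_{kk}, the last component of the solution
to the Yule-Walker system G_k phi = r_k where
  (G_k)_{ij} = rho(|i - j|), (r_k)_i = rho(i), i,j = 1..k.
Equivalently, Durbin-Levinson gives phi_{kk} iteratively:
  phi_{11} = rho(1)
  phi_{kk} = [rho(k) - sum_{j=1..k-1} phi_{k-1,j} rho(k-j)]
            / [1 - sum_{j=1..k-1} phi_{k-1,j} rho(j)],
  phi_{k,j} = phi_{k-1,j} - phi_{kk} phi_{k-1,k-j},  j = 1..k-1.
Step k = 1:
  phi_11 = rho(1) = 0.1829.
Step k = 2:
  phi_22 = [rho(2) - phi_11 rho(1)] / [1 - phi_11 rho(1)] = [-0.4266 - (0.1829)(0.1829)] / [1 - (0.1829)(0.1829)]
         = -0.46005241 / 0.96654759 = -0.476.
Therefore phi_{22} = -0.4760.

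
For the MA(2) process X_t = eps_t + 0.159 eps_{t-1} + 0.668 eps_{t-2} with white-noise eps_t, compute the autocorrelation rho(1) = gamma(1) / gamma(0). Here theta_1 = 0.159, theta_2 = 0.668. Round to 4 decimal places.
\rho(1) = 0.1802

For an MA(q) process with theta_0 = 1, the autocovariance is
  gamma(k) = sigma^2 * sum_{i=0..q-k} theta_i * theta_{i+k},
and rho(k) = gamma(k) / gamma(0). Sigma^2 cancels.
  numerator   = (1)*(0.159) + (0.159)*(0.668) = 0.265212.
  denominator = (1)^2 + (0.159)^2 + (0.668)^2 = 1.471505.
  rho(1) = 0.265212 / 1.471505 = 0.1802.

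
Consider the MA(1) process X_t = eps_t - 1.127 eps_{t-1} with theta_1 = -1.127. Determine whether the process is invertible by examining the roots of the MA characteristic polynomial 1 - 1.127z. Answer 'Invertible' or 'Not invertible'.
\text{Not invertible}

The MA(q) characteristic polynomial is P(z) = 1 - 1.127z.
Invertibility requires all roots to lie outside the unit circle, i.e. |z| > 1 for every root.
This is linear in z: 1 + (-1.127) z = 0  =>  z = -1/(-1.127) = 0.887311,  |z| = 0.887311.
Moduli of all roots: 0.8873.
All moduli strictly greater than 1? No.
Verdict: Not invertible.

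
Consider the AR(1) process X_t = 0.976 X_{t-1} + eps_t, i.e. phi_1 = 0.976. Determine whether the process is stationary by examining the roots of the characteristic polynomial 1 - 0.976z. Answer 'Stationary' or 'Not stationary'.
\text{Stationary}

The AR(p) characteristic polynomial is P(z) = 1 - 0.976z.
Stationarity requires all roots to lie outside the unit circle, i.e. |z| > 1 for every root.
This is linear in z: 1 + (-0.976) z = 0  =>  z = -1/(-0.976) = 1.02459,  |z| = 1.02459.
Moduli of all roots: 1.0246.
All moduli strictly greater than 1? Yes.
Verdict: Stationary.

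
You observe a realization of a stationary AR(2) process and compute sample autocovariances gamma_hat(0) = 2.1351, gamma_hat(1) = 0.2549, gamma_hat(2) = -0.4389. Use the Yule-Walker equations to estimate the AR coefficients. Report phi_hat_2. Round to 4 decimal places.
\hat\phi_{2} = -0.2230

The Yule-Walker equations for an AR(p) process read, in matrix form,
  Gamma_p phi = r_p,   with   (Gamma_p)_{ij} = gamma(|i - j|),
                       (r_p)_i = gamma(i),   i,j = 1..p.
Substitute the sample gammas (Toeplitz matrix and right-hand side of size 2):
  Gamma_p = [[2.1351, 0.2549], [0.2549, 2.1351]]
  r_p     = [0.2549, -0.4389]
Written out:
  2.1351 phi_1 + 0.2549 phi_2 = 0.2549
  0.2549 phi_1 + 2.1351 phi_2 = -0.4389
Solve by Cramer's rule:
  det = gamma(0)^2 - gamma(1)^2 = (2.1351)^2 - (0.2549)^2 = 4.55865201 - 0.06497401 = 4.493678
  phi_hat_1 = [gamma(1) gamma(0) - gamma(1) gamma(2)] / det = [(0.2549)(2.1351) - (0.2549)(-0.4389)] / 4.493678 = 0.6561126 / 4.493678 = 0.146
  phi_hat_2 = [gamma(0) gamma(2) - gamma(1)^2] / det = [(2.1351)(-0.4389) - (0.2549)^2] / 4.493678 = -1.0020694 / 4.493678 = -0.223
So phi_hat = [0.1460, -0.2230].
Therefore phi_hat_2 = -0.2230.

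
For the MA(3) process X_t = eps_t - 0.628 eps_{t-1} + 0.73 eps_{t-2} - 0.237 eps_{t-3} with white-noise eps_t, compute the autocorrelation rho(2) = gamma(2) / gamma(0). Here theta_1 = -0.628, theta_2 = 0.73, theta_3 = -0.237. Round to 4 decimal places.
\rho(2) = 0.4431

For an MA(q) process with theta_0 = 1, the autocovariance is
  gamma(k) = sigma^2 * sum_{i=0..q-k} theta_i * theta_{i+k},
and rho(k) = gamma(k) / gamma(0). Sigma^2 cancels.
  numerator   = (1)*(0.73) + (-0.628)*(-0.237) = 0.878836.
  denominator = (1)^2 + (-0.628)^2 + (0.73)^2 + (-0.237)^2 = 1.983453.
  rho(2) = 0.878836 / 1.983453 = 0.4431.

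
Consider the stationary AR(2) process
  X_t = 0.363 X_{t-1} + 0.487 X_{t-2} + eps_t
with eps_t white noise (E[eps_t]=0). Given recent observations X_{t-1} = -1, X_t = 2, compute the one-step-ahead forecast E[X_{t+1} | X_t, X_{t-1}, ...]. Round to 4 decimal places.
E[X_{t+1} \mid \mathcal F_t] = 0.2390

For an AR(p) model X_t = c + sum_i phi_i X_{t-i} + eps_t, the
one-step-ahead conditional mean is
  E[X_{t+1} | X_t, ...] = c + sum_i phi_i X_{t+1-i}.
Substitute known values:
  E[X_{t+1} | ...] = (0.363) * (2) + (0.487) * (-1)
                   = 0.2390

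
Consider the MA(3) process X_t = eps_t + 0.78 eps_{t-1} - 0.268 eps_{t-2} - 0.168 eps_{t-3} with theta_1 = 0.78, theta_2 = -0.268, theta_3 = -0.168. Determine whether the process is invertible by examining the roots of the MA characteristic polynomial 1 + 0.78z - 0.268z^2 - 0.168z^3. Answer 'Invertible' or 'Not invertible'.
\text{Invertible}

The MA(q) characteristic polynomial is P(z) = 1 + 0.78z - 0.268z^2 - 0.168z^3.
Invertibility requires all roots to lie outside the unit circle, i.e. |z| > 1 for every root.
Degree 3: look for a simple real root z0 first, then factor out (1 - z/z0) and solve the remaining quadratic.
Testing z0 = -2.5: P(-2.5) = 1 + (0.78)(-2.5) + (-0.268)(-2.5)^2 + (-0.168)(-2.5)^3
  = 1 + (-1.95) + (-1.675) + (2.625) = 0.  So z_0 = -2.5 is a root, |z_0| = 2.5.
Divide out the factor (1 + 0.4 z) = (1 - z/z0) (since 1/z0 = -0.4):
  P(z) = (1 + 0.4 z)(1 + (0.38) z + (-0.42) z^2)
  [check: z-coef 0.38 - (-0.4) = 0.78; z^2-coef -0.42 - (-0.4)(0.38) = -0.268; z^3-coef -(-0.4)(-0.42) = -0.168.]
Remaining roots from the quadratic factor 1 + (0.38) z + (-0.42) z^2:
  Set 1 + (0.38) z + (-0.42) z^2 = 0, i.e. a z^2 + b z + c = 0 with a = -0.42, b = 0.38, c = 1.
  Discriminant D = b^2 - 4ac = (0.38)^2 - 4*(-0.42)*1 = 0.1444 - (-1.68) = 1.8244.
  D >= 0, so the roots are real: z = (-b +/- sqrt(D)) / (2a) = (-0.38 +/- 1.350704) / (-0.84).
    z_1 = (-0.38 + 1.350704) / (-0.84) = -1.1556,   |z_1| = 1.1556.
    z_2 = (-0.38 - 1.350704) / (-0.84) = 2.0604,   |z_2| = 2.0604.
Moduli of all roots: 2.5000, 1.1556, 2.0604.
All moduli strictly greater than 1? Yes.
Verdict: Invertible.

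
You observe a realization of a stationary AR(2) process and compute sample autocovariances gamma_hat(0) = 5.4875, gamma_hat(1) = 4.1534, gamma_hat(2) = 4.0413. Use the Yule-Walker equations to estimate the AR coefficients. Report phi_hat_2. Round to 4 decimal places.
\hat\phi_{2} = 0.3830

The Yule-Walker equations for an AR(p) process read, in matrix form,
  Gamma_p phi = r_p,   with   (Gamma_p)_{ij} = gamma(|i - j|),
                       (r_p)_i = gamma(i),   i,j = 1..p.
Substitute the sample gammas (Toeplitz matrix and right-hand side of size 2):
  Gamma_p = [[5.4875, 4.1534], [4.1534, 5.4875]]
  r_p     = [4.1534, 4.0413]
Written out:
  5.4875 phi_1 + 4.1534 phi_2 = 4.1534
  4.1534 phi_1 + 5.4875 phi_2 = 4.0413
Solve by Cramer's rule:
  det = gamma(0)^2 - gamma(1)^2 = (5.4875)^2 - (4.1534)^2 = 30.11265625 - 17.25073156 = 12.86192469
  phi_hat_1 = [gamma(1) gamma(0) - gamma(1) gamma(2)] / det = [(4.1534)(5.4875) - (4.1534)(4.0413)] / 12.86192469 = 6.00664708 / 12.86192469 = 0.467
  phi_hat_2 = [gamma(0) gamma(2) - gamma(1)^2] / det = [(5.4875)(4.0413) - (4.1534)^2] / 12.86192469 = 4.92590219 / 12.86192469 = 0.383
So phi_hat = [0.4670, 0.3830].
Therefore phi_hat_2 = 0.3830.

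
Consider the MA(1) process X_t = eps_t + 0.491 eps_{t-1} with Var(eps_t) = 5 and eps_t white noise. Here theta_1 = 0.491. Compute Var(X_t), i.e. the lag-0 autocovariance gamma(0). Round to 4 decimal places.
\gamma(0) = 6.2054

For an MA(q) process X_t = eps_t + sum_i theta_i eps_{t-i} with
Var(eps_t) = sigma^2, the variance is
  gamma(0) = sigma^2 * (1 + sum_i theta_i^2).
  sum_i theta_i^2 = (0.491)^2 = 0.241081.
  gamma(0) = 5 * (1 + 0.241081) = 5 * 1.241081 = 6.205405, which rounds to 6.2054.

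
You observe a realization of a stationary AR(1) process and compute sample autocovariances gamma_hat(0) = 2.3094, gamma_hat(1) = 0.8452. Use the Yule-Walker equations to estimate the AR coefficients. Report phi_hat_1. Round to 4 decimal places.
\hat\phi_{1} = 0.3660

The Yule-Walker equations for an AR(p) process read, in matrix form,
  Gamma_p phi = r_p,   with   (Gamma_p)_{ij} = gamma(|i - j|),
                       (r_p)_i = gamma(i),   i,j = 1..p.
Substitute the sample gammas (Toeplitz matrix and right-hand side of size 1):
  Gamma_p = [[2.3094]]
  r_p     = [0.8452]
With p = 1 this is the single equation gamma(0) phi_1 = gamma(1):
  phi_hat_1 = gamma(1) / gamma(0) = 0.8452 / 2.3094 = 0.3660.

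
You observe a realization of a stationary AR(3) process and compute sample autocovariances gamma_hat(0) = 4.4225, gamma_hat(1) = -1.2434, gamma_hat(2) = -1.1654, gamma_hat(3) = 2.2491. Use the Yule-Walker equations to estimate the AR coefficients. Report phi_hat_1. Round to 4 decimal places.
\hat\phi_{1} = -0.2440

The Yule-Walker equations for an AR(p) process read, in matrix form,
  Gamma_p phi = r_p,   with   (Gamma_p)_{ij} = gamma(|i - j|),
                       (r_p)_i = gamma(i),   i,j = 1..p.
Substitute the sample gammas (Toeplitz matrix and right-hand side of size 3):
  Gamma_p = [[4.4225, -1.2434, -1.1654], [-1.2434, 4.4225, -1.2434], [-1.1654, -1.2434, 4.4225]]
  r_p     = [-1.2434, -1.1654, 2.2491]
Written out (R1..R3):
  (R1) 4.4225 phi_1 - 1.2434 phi_2 - 1.1654 phi_3 = -1.2434
  (R2) -1.2434 phi_1 + 4.4225 phi_2 - 1.2434 phi_3 = -1.1654
  (R3) -1.1654 phi_1 - 1.2434 phi_2 + 4.4225 phi_3 = 2.2491
Gaussian elimination:
  R2 <- R2 - (-1.2434/4.4225) R1 = R2 - (-0.281153) R1:  4.072914 phi_2 - 1.571056 phi_3 = -1.514986
  R3 <- R3 - (-1.1654/4.4225) R1 = R3 - (-0.263516) R1:  -1.571056 phi_2 + 4.115398 phi_3 = 1.921444
  R3 <- R3 - (-1.571056/4.072914) R2 = R3 - (-0.385733) R2:  3.509391 phi_3 = 1.337065
Back-substitution:
  phi_hat_3 = 1.337065 / 3.509391 = 0.380996
  phi_hat_2 = (-1.514986 - (-1.571056)(0.380996)) / 4.072914 = -0.225003
  phi_hat_1 = (-1.2434 - (-1.2434)(-0.225003) - (-1.1654)(0.380996)) / 4.4225 = -0.244015
So phi_hat = [-0.2440, -0.2250, 0.3810].
Therefore phi_hat_1 = -0.2440.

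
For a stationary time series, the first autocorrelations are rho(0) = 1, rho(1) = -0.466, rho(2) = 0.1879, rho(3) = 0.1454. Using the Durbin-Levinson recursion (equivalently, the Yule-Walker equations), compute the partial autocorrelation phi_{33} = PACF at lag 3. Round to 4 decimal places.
\phi_{33} = 0.2799

The PACF at lag k is phi_{kk}, the last component of the solution
to the Yule-Walker system G_k phi = r_k where
  (G_k)_{ij} = rho(|i - j|), (r_k)_i = rho(i), i,j = 1..k.
Equivalently, Durbin-Levinson gives phi_{kk} iteratively:
  phi_{11} = rho(1)
  phi_{kk} = [rho(k) - sum_{j=1..k-1} phi_{k-1,j} rho(k-j)]
            / [1 - sum_{j=1..k-1} phi_{k-1,j} rho(j)],
  phi_{k,j} = phi_{k-1,j} - phi_{kk} phi_{k-1,k-j},  j = 1..k-1.
Step k = 1:
  phi_11 = rho(1) = -0.466.
Step k = 2:
  phi_22 = [rho(2) - phi_11 rho(1)] / [1 - phi_11 rho(1)] = [0.1879 - (-0.466)(-0.466)] / [1 - (-0.466)(-0.466)]
         = -0.029256 / 0.782844 = -0.037371.
  Update: phi_21 = phi_11 - phi_22 phi_11 = -0.466 - (-0.037371)(-0.466) = -0.483415.
Step k = 3:
  phi_33 = [rho(3) - phi_21 rho(2) - phi_22 rho(1)] / [1 - phi_21 rho(1) - phi_22 rho(2)]
    numerator   = 0.1454 - (-0.483415)(0.1879) - (-0.037371)(-0.466) = 0.21881861
    denominator = 1 - (-0.483415)(-0.466) - (-0.037371)(0.1879) = 0.78175066
  phi_33 = 0.21881861 / 0.78175066 = 0.2799.
Therefore phi_{33} = 0.2799.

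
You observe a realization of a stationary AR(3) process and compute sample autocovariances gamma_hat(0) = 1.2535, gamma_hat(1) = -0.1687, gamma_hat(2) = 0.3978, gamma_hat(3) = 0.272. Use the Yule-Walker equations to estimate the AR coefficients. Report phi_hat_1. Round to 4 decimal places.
\hat\phi_{1} = -0.1920

The Yule-Walker equations for an AR(p) process read, in matrix form,
  Gamma_p phi = r_p,   with   (Gamma_p)_{ij} = gamma(|i - j|),
                       (r_p)_i = gamma(i),   i,j = 1..p.
Substitute the sample gammas (Toeplitz matrix and right-hand side of size 3):
  Gamma_p = [[1.2535, -0.1687, 0.3978], [-0.1687, 1.2535, -0.1687], [0.3978, -0.1687, 1.2535]]
  r_p     = [-0.1687, 0.3978, 0.272]
Written out (R1..R3):
  (R1) 1.2535 phi_1 - 0.1687 phi_2 + 0.3978 phi_3 = -0.1687
  (R2) -0.1687 phi_1 + 1.2535 phi_2 - 0.1687 phi_3 = 0.3978
  (R3) 0.3978 phi_1 - 0.1687 phi_2 + 1.2535 phi_3 = 0.272
Gaussian elimination:
  R2 <- R2 - (-0.1687/1.2535) R1 = R2 - (-0.134583) R1:  1.230796 phi_2 - 0.115163 phi_3 = 0.375096
  R3 <- R3 - (0.3978/1.2535) R1 = R3 - (0.317351) R1:  -0.115163 phi_2 + 1.127258 phi_3 = 0.325537
  R3 <- R3 - (-0.115163/1.230796) R2 = R3 - (-0.093568) R2:  1.116482 phi_3 = 0.360634
Back-substitution:
  phi_hat_3 = 0.360634 / 1.116482 = 0.323009
  phi_hat_2 = (0.375096 - (-0.115163)(0.323009)) / 1.230796 = 0.334982
  phi_hat_1 = (-0.1687 - (-0.1687)(0.334982) - (0.3978)(0.323009)) / 1.2535 = -0.192008
So phi_hat = [-0.1920, 0.3350, 0.3230].
Therefore phi_hat_1 = -0.1920.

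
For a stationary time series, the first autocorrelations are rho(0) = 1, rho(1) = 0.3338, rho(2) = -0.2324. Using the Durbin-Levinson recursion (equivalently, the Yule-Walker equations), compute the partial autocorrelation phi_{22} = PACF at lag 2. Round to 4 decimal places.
\phi_{22} = -0.3869

The PACF at lag k is phi_{kk}, the last component of the solution
to the Yule-Walker system G_k phi = r_k where
  (G_k)_{ij} = rho(|i - j|), (r_k)_i = rho(i), i,j = 1..k.
Equivalently, Durbin-Levinson gives phi_{kk} iteratively:
  phi_{11} = rho(1)
  phi_{kk} = [rho(k) - sum_{j=1..k-1} phi_{k-1,j} rho(k-j)]
            / [1 - sum_{j=1..k-1} phi_{k-1,j} rho(j)],
  phi_{k,j} = phi_{k-1,j} - phi_{kk} phi_{k-1,k-j},  j = 1..k-1.
Step k = 1:
  phi_11 = rho(1) = 0.3338.
Step k = 2:
  phi_22 = [rho(2) - phi_11 rho(1)] / [1 - phi_11 rho(1)] = [-0.2324 - (0.3338)(0.3338)] / [1 - (0.3338)(0.3338)]
         = -0.34382244 / 0.88857756 = -0.3869.
Therefore phi_{22} = -0.3869.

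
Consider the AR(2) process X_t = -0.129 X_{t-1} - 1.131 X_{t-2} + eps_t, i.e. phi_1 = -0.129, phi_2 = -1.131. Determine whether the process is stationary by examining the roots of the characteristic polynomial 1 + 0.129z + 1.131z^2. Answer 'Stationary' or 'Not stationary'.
\text{Not stationary}

The AR(p) characteristic polynomial is P(z) = 1 + 0.129z + 1.131z^2.
Stationarity requires all roots to lie outside the unit circle, i.e. |z| > 1 for every root.
Set 1 + (0.129) z + (1.131) z^2 = 0, i.e. a z^2 + b z + c = 0 with a = 1.131, b = 0.129, c = 1.
Discriminant D = b^2 - 4ac = (0.129)^2 - 4*(1.131)*1 = 0.016641 - (4.524) = -4.507359.
D < 0, so the roots are the complex-conjugate pair z = (-b +/- i sqrt(-D)) / (2a) = -0.057 +/- 0.9386i.
For a conjugate pair |z|^2 = z * conj(z) = (product of roots) = c/a = 1/(1.131) = 0.884173, so |z| = sqrt(0.884173) = 0.9403 for both roots.
Moduli of all roots: 0.9403, 0.9403.
All moduli strictly greater than 1? No.
Verdict: Not stationary.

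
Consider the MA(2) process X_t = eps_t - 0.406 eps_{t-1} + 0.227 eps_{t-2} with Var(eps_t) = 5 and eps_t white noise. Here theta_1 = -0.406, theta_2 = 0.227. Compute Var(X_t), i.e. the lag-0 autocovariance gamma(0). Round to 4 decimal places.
\gamma(0) = 6.0818

For an MA(q) process X_t = eps_t + sum_i theta_i eps_{t-i} with
Var(eps_t) = sigma^2, the variance is
  gamma(0) = sigma^2 * (1 + sum_i theta_i^2).
  sum_i theta_i^2 = (-0.406)^2 + (0.227)^2 = 0.164836 + 0.051529 = 0.216365.
  gamma(0) = 5 * (1 + 0.216365) = 5 * 1.216365 = 6.081825, which rounds to 6.0818.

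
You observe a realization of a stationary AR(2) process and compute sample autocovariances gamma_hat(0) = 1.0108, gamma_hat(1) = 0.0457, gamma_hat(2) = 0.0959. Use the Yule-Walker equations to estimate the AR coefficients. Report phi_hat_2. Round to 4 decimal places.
\hat\phi_{2} = 0.0930

The Yule-Walker equations for an AR(p) process read, in matrix form,
  Gamma_p phi = r_p,   with   (Gamma_p)_{ij} = gamma(|i - j|),
                       (r_p)_i = gamma(i),   i,j = 1..p.
Substitute the sample gammas (Toeplitz matrix and right-hand side of size 2):
  Gamma_p = [[1.0108, 0.0457], [0.0457, 1.0108]]
  r_p     = [0.0457, 0.0959]
Written out:
  1.0108 phi_1 + 0.0457 phi_2 = 0.0457
  0.0457 phi_1 + 1.0108 phi_2 = 0.0959
Solve by Cramer's rule:
  det = gamma(0)^2 - gamma(1)^2 = (1.0108)^2 - (0.0457)^2 = 1.02171664 - 0.00208849 = 1.01962815
  phi_hat_1 = [gamma(1) gamma(0) - gamma(1) gamma(2)] / det = [(0.0457)(1.0108) - (0.0457)(0.0959)] / 1.01962815 = 0.04181093 / 1.01962815 = 0.041
  phi_hat_2 = [gamma(0) gamma(2) - gamma(1)^2] / det = [(1.0108)(0.0959) - (0.0457)^2] / 1.01962815 = 0.09484723 / 1.01962815 = 0.093
So phi_hat = [0.0410, 0.0930].
Therefore phi_hat_2 = 0.0930.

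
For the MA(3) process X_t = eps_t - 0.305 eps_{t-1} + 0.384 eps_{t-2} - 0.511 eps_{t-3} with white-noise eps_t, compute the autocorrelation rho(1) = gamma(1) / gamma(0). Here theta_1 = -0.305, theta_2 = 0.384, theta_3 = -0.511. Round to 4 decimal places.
\rho(1) = -0.4118

For an MA(q) process with theta_0 = 1, the autocovariance is
  gamma(k) = sigma^2 * sum_{i=0..q-k} theta_i * theta_{i+k},
and rho(k) = gamma(k) / gamma(0). Sigma^2 cancels.
  numerator   = (1)*(-0.305) + (-0.305)*(0.384) + (0.384)*(-0.511) = -0.618344.
  denominator = (1)^2 + (-0.305)^2 + (0.384)^2 + (-0.511)^2 = 1.501602.
  rho(1) = -0.618344 / 1.501602 = -0.4118.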